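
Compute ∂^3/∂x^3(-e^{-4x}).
64 e^{- 4 x}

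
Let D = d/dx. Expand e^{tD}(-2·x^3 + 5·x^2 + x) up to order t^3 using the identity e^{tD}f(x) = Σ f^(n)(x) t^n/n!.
- 2 t^{3} + t^{2} \left(5 - 6 x\right) + t \left(- 6 x^{2} + 10 x + 1\right) - 2 x^{3} + 5 x^{2} + x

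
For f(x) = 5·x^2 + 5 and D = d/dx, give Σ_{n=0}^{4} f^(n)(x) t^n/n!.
5 t^{2} + 10 t x + 5 x^{2} + 5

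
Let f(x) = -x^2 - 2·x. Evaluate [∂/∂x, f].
- 2 x - 2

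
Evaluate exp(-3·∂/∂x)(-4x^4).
- 4 x^{4} + 48 x^{3} - 216 x^{2} + 432 x - 324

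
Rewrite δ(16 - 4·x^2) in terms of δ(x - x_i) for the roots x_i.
\frac{\delta(x - 2) + \delta(x + 2)}{16}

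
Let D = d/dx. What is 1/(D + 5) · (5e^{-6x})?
- 5 e^{- 6 x}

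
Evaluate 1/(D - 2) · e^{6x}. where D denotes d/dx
\frac{e^{6 x}}{4}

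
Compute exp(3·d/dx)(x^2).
x^{2} + 6 x + 9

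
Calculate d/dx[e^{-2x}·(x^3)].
x^{2} \left(3 - 2 x\right) e^{- 2 x}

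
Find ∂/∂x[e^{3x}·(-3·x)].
\left(- 9 x - 3\right) e^{3 x}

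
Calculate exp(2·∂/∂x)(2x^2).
2 x^{2} + 8 x + 8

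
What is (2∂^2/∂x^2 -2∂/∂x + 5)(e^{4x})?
29 e^{4 x}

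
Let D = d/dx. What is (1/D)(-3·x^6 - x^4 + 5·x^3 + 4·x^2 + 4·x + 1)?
- \frac{3 x^{7}}{7} - \frac{x^{5}}{5} + \frac{5 x^{4}}{4} + \frac{4 x^{3}}{3} + 2 x^{2} + x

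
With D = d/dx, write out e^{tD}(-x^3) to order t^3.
- t^{3} - 3 t^{2} x - 3 t x^{2} - x^{3}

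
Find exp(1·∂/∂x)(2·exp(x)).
2 e^{x + 1}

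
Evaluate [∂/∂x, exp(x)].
e^{x}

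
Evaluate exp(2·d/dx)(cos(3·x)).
\cos{\left(3 x + 6 \right)}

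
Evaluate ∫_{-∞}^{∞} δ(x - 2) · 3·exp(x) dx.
3 e^{2}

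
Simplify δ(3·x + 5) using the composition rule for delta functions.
\frac{\delta(x + 5/3)}{3}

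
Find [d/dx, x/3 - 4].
\frac{1}{3}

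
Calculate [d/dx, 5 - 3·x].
-3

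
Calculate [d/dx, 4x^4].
16 x^{3}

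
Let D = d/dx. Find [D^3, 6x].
18D^{2}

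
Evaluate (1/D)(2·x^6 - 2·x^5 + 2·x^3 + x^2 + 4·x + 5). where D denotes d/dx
\frac{2 x^{7}}{7} - \frac{x^{6}}{3} + \frac{x^{4}}{2} + \frac{x^{3}}{3} + 2 x^{2} + 5 x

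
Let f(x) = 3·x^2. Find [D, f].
6 x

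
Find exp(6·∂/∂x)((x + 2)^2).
x^{2} + 16 x + 64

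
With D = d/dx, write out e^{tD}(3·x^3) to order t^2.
3 x \left(3 t^{2} + 3 t x + x^{2}\right)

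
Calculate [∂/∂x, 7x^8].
56 x^{7}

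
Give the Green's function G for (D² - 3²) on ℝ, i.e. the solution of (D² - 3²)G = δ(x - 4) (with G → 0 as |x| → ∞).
-\frac{e^{-3|x - 4|}}{6}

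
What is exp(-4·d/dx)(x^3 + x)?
x^{3} - 12 x^{2} + 49 x - 68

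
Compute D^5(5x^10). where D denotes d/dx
151200 x^{5}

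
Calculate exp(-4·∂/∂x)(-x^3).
- x^{3} + 12 x^{2} - 48 x + 64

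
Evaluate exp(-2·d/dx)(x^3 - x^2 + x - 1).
x^{3} - 7 x^{2} + 17 x - 15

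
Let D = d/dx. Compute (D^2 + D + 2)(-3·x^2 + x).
- 6 x^{2} - 4 x - 5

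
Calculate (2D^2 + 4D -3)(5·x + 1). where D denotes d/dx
17 - 15 x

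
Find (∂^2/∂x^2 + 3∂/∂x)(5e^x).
20 e^{x}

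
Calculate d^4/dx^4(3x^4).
72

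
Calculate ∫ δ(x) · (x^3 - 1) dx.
-1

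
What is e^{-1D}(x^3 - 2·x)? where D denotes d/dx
x^{3} - 3 x^{2} + x + 1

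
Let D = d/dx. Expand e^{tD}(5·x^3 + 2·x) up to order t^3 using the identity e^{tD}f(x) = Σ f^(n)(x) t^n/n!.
5 t^{3} + 15 t^{2} x + t \left(15 x^{2} + 2\right) + 5 x^{3} + 2 x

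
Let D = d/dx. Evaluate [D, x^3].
3 x^{2}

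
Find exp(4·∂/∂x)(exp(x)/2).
\frac{e^{x + 4}}{2}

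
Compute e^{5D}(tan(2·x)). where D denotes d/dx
\tan{\left(2 x + 10 \right)}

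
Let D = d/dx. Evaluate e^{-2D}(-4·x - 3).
5 - 4 x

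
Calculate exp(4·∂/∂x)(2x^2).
2 x^{2} + 16 x + 32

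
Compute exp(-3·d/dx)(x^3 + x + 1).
x^{3} - 9 x^{2} + 28 x - 29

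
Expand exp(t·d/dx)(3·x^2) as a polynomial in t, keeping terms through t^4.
3 t^{2} + 6 t x + 3 x^{2}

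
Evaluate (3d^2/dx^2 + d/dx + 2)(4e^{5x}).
328 e^{5 x}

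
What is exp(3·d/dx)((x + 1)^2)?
x^{2} + 8 x + 16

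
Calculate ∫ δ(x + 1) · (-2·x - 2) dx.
0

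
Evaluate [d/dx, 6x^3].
18 x^{2}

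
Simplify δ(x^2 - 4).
\frac{\delta(x + 2) + \delta(x - 2)}{4}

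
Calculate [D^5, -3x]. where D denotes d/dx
-15D^{4}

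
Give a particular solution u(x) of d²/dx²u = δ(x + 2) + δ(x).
\frac{|x + 2|}{2} + \frac{|x|}{2}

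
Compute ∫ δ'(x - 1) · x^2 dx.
-2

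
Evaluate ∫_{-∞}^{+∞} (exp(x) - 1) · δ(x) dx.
0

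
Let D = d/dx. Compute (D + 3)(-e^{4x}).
- 7 e^{4 x}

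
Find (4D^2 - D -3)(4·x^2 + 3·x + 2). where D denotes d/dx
- 12 x^{2} - 17 x + 23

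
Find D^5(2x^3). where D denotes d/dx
0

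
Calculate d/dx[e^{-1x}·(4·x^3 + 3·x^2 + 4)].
\left(- 4 x^{3} + 9 x^{2} + 6 x - 4\right) e^{- x}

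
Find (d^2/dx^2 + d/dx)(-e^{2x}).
- 6 e^{2 x}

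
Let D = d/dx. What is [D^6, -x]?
-6D^{5}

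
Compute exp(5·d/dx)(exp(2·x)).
e^{2 x + 10}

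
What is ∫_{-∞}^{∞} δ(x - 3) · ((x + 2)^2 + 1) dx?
26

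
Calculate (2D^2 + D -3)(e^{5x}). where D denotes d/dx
52 e^{5 x}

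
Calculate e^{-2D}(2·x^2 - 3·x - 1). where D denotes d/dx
2 x^{2} - 11 x + 13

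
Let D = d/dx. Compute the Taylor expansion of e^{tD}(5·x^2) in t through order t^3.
5 t^{2} + 10 t x + 5 x^{2}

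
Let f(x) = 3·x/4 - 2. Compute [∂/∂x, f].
\frac{3}{4}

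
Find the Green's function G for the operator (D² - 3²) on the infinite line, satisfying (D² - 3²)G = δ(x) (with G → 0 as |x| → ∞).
-\frac{e^{-3|x|}}{6}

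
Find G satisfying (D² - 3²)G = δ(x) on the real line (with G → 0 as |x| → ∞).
-\frac{e^{-3|x|}}{6}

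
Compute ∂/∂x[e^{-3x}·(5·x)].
5 \left(1 - 3 x\right) e^{- 3 x}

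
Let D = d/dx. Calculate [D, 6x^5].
30 x^{4}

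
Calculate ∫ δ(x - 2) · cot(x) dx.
\cot{\left(2 \right)}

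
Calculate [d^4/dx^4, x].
4\frac{d^{3}}{dx^{3}}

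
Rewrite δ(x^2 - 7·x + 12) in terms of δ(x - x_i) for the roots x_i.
\frac{\delta(x - 4) + \delta(x - 3)}{1}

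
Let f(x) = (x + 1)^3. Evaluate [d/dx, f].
3 \left(x + 1\right)^{2}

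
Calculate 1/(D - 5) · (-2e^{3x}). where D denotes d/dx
e^{3 x}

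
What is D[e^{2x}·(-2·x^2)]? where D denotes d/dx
4 x \left(- x - 1\right) e^{2 x}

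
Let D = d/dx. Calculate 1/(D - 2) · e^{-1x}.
- \frac{e^{- x}}{3}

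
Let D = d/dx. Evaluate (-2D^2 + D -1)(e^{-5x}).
- 56 e^{- 5 x}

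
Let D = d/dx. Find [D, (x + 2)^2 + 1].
2 x + 4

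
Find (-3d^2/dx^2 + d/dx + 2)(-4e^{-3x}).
112 e^{- 3 x}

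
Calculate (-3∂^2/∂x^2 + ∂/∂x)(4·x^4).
16 x^{2} \left(x - 9\right)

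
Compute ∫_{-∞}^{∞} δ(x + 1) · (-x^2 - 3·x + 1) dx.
3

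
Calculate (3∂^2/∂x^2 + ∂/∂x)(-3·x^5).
15 x^{3} \left(- x - 12\right)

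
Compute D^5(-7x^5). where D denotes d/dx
-840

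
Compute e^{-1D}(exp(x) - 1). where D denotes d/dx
e^{x - 1} - 1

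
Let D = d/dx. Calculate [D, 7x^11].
77 x^{10}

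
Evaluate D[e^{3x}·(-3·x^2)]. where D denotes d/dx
3 x \left(- 3 x - 2\right) e^{3 x}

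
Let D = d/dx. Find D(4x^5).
20 x^{4}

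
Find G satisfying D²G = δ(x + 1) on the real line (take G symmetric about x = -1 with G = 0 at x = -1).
\frac{|x + 1|}{2}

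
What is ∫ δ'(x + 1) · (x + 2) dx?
-1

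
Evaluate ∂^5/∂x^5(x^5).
120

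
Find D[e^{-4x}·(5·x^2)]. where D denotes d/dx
10 x \left(1 - 2 x\right) e^{- 4 x}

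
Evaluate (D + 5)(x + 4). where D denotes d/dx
5 x + 21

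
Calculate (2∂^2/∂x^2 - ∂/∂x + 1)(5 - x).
6 - x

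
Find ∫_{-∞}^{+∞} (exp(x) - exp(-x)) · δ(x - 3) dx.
2 \sinh{\left(3 \right)}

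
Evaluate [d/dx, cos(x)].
- \sin{\left(x \right)}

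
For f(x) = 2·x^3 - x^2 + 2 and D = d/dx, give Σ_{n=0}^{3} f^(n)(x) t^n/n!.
2 t^{3} + t^{2} \left(6 x - 1\right) + 2 t x \left(3 x - 1\right) + 2 x^{3} - x^{2} + 2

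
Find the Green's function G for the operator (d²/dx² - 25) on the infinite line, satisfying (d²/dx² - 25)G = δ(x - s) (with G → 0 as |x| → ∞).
-\frac{e^{-5|x-s|}}{10}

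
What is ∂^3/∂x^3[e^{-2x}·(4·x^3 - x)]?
4 \left(- 8 x^{3} + 36 x^{2} - 34 x + 3\right) e^{- 2 x}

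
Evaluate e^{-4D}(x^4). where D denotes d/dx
x^{4} - 16 x^{3} + 96 x^{2} - 256 x + 256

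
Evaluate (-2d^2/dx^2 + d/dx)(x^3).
3 x \left(x - 4\right)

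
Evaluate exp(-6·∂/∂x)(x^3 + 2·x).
x^{3} - 18 x^{2} + 110 x - 228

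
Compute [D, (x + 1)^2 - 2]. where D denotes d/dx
2 x + 2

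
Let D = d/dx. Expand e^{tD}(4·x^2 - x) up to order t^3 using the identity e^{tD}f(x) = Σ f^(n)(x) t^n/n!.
4 t^{2} + t \left(8 x - 1\right) + 4 x^{2} - x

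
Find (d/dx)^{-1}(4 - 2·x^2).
- \frac{2 x^{3}}{3} + 4 x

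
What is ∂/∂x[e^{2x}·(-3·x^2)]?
6 x \left(- x - 1\right) e^{2 x}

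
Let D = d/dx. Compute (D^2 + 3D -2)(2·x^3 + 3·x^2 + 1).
- 4 x^{3} + 12 x^{2} + 30 x + 4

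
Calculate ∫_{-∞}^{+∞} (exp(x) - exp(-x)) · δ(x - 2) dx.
2 \sinh{\left(2 \right)}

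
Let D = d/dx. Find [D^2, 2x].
4D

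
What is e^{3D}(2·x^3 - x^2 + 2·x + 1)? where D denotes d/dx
2 x^{3} + 17 x^{2} + 50 x + 52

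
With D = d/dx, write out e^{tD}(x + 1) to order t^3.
t + x + 1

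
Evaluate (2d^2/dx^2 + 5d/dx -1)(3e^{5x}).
222 e^{5 x}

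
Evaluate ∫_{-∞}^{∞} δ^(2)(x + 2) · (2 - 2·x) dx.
0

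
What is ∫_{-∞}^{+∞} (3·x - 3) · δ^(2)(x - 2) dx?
0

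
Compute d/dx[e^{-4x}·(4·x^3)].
x^{2} \left(12 - 16 x\right) e^{- 4 x}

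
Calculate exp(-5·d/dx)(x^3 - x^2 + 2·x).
x^{3} - 16 x^{2} + 87 x - 160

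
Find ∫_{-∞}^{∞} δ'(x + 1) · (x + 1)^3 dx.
0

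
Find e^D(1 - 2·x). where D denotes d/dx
- 2 x - 1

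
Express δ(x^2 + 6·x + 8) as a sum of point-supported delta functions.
\frac{\delta(x + 4) + \delta(x + 2)}{2}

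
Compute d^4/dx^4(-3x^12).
- 35640 x^{8}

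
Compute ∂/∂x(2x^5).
10 x^{4}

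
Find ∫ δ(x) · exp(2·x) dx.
1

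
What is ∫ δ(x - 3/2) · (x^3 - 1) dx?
\frac{19}{8}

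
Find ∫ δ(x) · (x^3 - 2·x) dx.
0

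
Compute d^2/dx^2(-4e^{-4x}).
- 64 e^{- 4 x}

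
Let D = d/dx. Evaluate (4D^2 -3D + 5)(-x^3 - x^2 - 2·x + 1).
- 5 x^{3} + 4 x^{2} - 28 x + 3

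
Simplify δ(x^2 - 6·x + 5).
\frac{\delta(x - 1) + \delta(x - 5)}{4}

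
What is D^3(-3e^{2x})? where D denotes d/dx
- 24 e^{2 x}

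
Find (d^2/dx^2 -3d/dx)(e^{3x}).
0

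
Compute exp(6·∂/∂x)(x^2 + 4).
x^{2} + 12 x + 40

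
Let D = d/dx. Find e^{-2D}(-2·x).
4 - 2 x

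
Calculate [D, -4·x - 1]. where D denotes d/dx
-4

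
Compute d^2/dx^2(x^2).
2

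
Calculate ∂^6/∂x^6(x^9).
60480 x^{3}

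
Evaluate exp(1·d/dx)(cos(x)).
\cos{\left(x + 1 \right)}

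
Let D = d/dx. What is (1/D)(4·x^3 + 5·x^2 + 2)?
x^{4} + \frac{5 x^{3}}{3} + 2 x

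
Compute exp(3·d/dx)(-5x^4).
- 5 x^{4} - 60 x^{3} - 270 x^{2} - 540 x - 405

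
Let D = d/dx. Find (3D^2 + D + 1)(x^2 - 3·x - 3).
x \left(x - 1\right)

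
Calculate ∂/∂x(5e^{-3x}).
- 15 e^{- 3 x}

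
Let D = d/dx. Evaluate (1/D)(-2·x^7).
- \frac{x^{8}}{4}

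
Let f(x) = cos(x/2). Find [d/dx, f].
- \frac{\sin{\left(\frac{x}{2} \right)}}{2}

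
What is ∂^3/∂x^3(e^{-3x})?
- 27 e^{- 3 x}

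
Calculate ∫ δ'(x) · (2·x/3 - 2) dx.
- \frac{2}{3}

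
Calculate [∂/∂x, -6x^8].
- 48 x^{7}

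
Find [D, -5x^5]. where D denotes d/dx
- 25 x^{4}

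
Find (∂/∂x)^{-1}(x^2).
\frac{x^{3}}{3}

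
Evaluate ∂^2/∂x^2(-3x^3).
- 18 x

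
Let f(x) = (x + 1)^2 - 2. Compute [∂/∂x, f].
2 x + 2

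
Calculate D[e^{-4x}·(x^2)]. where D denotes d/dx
2 x \left(1 - 2 x\right) e^{- 4 x}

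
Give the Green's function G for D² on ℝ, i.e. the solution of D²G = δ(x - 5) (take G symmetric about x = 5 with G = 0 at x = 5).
\frac{|x - 5|}{2}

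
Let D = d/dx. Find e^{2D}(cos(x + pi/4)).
\cos{\left(x + \frac{\pi}{4} + 2 \right)}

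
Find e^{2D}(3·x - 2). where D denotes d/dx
3 x + 4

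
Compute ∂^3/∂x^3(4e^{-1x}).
- 4 e^{- x}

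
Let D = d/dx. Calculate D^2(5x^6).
150 x^{4}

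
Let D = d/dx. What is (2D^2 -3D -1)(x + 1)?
- x - 4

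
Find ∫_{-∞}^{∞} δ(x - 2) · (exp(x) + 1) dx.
1 + e^{2}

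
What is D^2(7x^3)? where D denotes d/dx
42 x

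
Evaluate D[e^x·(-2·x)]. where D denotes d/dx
2 \left(- x - 1\right) e^{x}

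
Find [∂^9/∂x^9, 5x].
45\frac{d^{8}}{dx^{8}}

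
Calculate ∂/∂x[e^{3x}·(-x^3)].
3 x^{2} \left(- x - 1\right) e^{3 x}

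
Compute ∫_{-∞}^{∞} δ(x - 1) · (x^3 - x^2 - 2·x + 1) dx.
-1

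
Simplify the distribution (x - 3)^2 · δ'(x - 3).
0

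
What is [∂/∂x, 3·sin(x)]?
3 \cos{\left(x \right)}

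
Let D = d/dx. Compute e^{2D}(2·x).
2 x + 4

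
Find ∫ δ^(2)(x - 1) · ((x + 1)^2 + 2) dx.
2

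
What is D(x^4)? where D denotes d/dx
4 x^{3}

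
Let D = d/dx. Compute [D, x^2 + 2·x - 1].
2 x + 2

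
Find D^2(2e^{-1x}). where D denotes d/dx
2 e^{- x}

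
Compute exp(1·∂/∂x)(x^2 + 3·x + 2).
x^{2} + 5 x + 6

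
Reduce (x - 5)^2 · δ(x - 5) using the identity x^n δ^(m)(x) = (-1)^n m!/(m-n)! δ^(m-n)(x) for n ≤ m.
0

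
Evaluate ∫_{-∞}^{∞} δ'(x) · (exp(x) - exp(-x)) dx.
-2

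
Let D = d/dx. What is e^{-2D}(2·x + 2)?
2 x - 2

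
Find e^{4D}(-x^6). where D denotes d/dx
- x^{6} - 24 x^{5} - 240 x^{4} - 1280 x^{3} - 3840 x^{2} - 6144 x - 4096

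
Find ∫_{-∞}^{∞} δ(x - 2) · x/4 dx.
\frac{1}{2}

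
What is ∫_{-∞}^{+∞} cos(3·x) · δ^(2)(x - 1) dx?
- 9 \cos{\left(3 \right)}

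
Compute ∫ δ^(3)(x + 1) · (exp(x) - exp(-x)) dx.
- 2 \cosh{\left(1 \right)}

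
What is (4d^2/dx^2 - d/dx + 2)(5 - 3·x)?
13 - 6 x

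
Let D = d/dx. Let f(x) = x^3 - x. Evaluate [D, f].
3 x^{2} - 1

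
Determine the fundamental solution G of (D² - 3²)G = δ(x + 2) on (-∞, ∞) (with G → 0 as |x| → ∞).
-\frac{e^{-3|x + 2|}}{6}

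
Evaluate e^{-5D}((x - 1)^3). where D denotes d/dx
x^{3} - 18 x^{2} + 108 x - 216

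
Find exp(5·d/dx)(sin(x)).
\sin{\left(x + 5 \right)}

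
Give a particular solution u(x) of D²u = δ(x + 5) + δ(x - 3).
\frac{|x + 5|}{2} + \frac{|x - 3|}{2}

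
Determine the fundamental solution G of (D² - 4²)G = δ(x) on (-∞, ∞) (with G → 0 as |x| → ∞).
-\frac{e^{-4|x|}}{8}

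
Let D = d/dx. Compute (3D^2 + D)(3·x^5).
15 x^{3} \left(x + 12\right)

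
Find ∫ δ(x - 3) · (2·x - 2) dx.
4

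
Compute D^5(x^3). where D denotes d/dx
0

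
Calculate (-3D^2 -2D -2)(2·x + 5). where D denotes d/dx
- 4 x - 14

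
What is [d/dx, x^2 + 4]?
2 x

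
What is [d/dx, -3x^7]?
- 21 x^{6}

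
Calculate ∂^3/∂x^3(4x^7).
840 x^{4}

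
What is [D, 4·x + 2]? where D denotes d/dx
4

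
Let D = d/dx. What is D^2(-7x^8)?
- 392 x^{6}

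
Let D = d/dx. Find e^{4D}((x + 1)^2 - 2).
x^{2} + 10 x + 23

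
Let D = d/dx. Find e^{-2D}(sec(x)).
\sec{\left(x - 2 \right)}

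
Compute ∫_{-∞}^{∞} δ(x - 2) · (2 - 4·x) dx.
-6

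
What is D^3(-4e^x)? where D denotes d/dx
- 4 e^{x}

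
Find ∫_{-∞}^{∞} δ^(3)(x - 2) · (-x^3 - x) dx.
6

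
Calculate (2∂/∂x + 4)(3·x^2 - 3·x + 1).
12 x^{2} - 2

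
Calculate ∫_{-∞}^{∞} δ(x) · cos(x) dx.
1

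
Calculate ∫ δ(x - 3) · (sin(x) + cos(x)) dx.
\cos{\left(3 \right)} + \sin{\left(3 \right)}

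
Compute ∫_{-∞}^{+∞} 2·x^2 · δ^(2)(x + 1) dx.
4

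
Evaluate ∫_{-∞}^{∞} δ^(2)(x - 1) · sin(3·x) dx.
- 9 \sin{\left(3 \right)}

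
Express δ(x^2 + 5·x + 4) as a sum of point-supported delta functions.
\frac{\delta(x + 1) + \delta(x + 4)}{3}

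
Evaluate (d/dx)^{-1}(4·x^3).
x^{4}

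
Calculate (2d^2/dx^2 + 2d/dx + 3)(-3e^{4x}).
- 129 e^{4 x}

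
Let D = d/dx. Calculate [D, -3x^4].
- 12 x^{3}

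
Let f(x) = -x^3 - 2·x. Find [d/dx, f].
- 3 x^{2} - 2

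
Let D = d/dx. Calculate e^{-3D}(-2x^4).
- 2 x^{4} + 24 x^{3} - 108 x^{2} + 216 x - 162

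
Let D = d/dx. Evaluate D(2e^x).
2 e^{x}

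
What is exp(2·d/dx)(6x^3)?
6 x^{3} + 36 x^{2} + 72 x + 48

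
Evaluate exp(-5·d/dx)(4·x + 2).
4 x - 18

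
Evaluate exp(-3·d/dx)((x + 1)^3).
x^{3} - 6 x^{2} + 12 x - 8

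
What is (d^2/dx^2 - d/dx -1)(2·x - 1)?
- 2 x - 1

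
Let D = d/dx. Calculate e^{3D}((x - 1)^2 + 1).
x^{2} + 4 x + 5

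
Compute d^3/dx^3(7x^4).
168 x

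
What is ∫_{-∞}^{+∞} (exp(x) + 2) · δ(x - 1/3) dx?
e^{\frac{1}{3}} + 2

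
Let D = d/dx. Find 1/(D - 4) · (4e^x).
- \frac{4 e^{x}}{3}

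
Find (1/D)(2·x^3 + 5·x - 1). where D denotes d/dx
\frac{x^{4}}{2} + \frac{5 x^{2}}{2} - x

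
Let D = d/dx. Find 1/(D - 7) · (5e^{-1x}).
- \frac{5 e^{- x}}{8}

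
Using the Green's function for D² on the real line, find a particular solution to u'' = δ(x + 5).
\frac{|x + 5|}{2}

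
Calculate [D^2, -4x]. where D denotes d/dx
-8D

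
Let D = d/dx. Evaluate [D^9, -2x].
-18D^{8}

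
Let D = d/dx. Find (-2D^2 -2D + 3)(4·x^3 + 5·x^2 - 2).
12 x^{3} - 9 x^{2} - 68 x - 26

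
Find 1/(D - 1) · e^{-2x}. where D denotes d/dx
- \frac{e^{- 2 x}}{3}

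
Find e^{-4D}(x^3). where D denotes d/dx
x^{3} - 12 x^{2} + 48 x - 64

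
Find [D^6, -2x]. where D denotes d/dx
-12D^{5}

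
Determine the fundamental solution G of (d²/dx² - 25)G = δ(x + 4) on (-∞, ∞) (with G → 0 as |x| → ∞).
-\frac{e^{-5|x + 4|}}{10}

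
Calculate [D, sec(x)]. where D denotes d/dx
\tan{\left(x \right)} \sec{\left(x \right)}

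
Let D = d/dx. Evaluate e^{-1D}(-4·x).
4 - 4 x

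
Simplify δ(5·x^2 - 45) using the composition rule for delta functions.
\frac{\delta(x - 3) + \delta(x + 3)}{30}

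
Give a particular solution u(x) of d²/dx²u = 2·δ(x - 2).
|x - 2|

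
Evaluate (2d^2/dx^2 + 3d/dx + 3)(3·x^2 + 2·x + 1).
9 x^{2} + 24 x + 21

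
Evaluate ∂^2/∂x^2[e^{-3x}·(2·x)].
6 \left(3 x - 2\right) e^{- 3 x}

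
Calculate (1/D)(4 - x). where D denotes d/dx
- \frac{x^{2}}{2} + 4 x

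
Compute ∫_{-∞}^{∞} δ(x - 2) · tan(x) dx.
\tan{\left(2 \right)}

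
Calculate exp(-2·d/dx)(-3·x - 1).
5 - 3 x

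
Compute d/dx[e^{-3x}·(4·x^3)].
12 x^{2} \left(1 - x\right) e^{- 3 x}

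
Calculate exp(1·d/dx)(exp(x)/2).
\frac{e^{x + 1}}{2}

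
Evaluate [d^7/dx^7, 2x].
14\frac{d^{6}}{dx^{6}}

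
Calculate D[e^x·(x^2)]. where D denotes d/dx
x \left(x + 2\right) e^{x}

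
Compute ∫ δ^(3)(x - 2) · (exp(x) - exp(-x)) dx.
- 2 \cosh{\left(2 \right)}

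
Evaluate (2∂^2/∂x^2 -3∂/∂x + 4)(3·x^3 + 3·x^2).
12 x^{3} - 15 x^{2} + 18 x + 12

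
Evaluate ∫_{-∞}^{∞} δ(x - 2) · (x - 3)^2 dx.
1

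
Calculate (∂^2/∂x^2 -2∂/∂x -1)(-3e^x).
6 e^{x}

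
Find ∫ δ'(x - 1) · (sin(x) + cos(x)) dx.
- \cos{\left(1 \right)} + \sin{\left(1 \right)}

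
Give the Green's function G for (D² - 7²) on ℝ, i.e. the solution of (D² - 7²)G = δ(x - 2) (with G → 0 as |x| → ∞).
-\frac{e^{-7|x - 2|}}{14}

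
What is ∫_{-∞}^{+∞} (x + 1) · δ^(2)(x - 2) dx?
0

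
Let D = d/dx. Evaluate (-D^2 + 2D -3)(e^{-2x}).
- 11 e^{- 2 x}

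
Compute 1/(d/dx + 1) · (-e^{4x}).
- \frac{e^{4 x}}{5}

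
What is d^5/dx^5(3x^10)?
90720 x^{5}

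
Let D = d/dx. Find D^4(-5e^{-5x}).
- 3125 e^{- 5 x}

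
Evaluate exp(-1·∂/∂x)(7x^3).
7 x^{3} - 21 x^{2} + 21 x - 7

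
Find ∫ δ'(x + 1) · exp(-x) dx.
e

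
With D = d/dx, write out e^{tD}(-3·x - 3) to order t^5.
- 3 t - 3 x - 3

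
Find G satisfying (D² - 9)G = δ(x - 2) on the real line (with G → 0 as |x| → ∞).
-\frac{e^{-3|x - 2|}}{6}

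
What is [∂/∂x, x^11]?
11 x^{10}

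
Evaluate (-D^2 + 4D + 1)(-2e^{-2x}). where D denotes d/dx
22 e^{- 2 x}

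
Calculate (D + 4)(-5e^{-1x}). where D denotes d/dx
- 15 e^{- x}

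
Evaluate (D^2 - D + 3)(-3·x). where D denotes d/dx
3 - 9 x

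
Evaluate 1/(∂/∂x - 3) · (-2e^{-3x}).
\frac{e^{- 3 x}}{3}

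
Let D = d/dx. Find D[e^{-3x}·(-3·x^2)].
3 x \left(3 x - 2\right) e^{- 3 x}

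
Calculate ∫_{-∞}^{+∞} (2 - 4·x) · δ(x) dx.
2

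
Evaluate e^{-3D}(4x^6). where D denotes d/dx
4 x^{6} - 72 x^{5} + 540 x^{4} - 2160 x^{3} + 4860 x^{2} - 5832 x + 2916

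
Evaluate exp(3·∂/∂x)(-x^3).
- x^{3} - 9 x^{2} - 27 x - 27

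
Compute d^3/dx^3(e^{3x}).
27 e^{3 x}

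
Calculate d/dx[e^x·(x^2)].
x \left(x + 2\right) e^{x}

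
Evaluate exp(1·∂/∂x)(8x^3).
8 x^{3} + 24 x^{2} + 24 x + 8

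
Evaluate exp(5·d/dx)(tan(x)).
\tan{\left(x + 5 \right)}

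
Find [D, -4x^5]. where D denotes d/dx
- 20 x^{4}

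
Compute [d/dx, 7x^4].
28 x^{3}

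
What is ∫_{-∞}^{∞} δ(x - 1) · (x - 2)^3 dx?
-1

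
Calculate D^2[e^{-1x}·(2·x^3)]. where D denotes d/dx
2 x \left(x^{2} - 6 x + 6\right) e^{- x}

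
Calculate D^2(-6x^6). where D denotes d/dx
- 180 x^{4}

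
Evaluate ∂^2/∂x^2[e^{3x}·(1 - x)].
\left(3 - 9 x\right) e^{3 x}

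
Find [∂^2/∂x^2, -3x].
-6\frac{d}{dx}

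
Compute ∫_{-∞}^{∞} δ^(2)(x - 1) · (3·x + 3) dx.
0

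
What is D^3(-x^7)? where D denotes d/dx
- 210 x^{4}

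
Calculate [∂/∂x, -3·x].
-3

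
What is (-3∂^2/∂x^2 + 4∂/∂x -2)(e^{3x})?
- 17 e^{3 x}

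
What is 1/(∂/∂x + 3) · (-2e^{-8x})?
\frac{2 e^{- 8 x}}{5}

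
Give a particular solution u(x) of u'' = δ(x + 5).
\frac{|x + 5|}{2}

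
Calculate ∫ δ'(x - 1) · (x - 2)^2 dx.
2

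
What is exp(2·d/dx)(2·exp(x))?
2 e^{x + 2}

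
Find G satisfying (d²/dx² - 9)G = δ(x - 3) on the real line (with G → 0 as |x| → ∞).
-\frac{e^{-3|x - 3|}}{6}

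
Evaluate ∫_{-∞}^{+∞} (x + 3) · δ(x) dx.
3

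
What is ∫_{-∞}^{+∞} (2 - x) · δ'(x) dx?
1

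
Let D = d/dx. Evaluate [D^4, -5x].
-20D^{3}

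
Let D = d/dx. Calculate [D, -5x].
-5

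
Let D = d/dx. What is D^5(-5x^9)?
- 75600 x^{4}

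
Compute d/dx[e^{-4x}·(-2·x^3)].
x^{2} \left(8 x - 6\right) e^{- 4 x}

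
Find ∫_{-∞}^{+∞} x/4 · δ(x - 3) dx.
\frac{3}{4}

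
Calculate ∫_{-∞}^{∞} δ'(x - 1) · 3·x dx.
-3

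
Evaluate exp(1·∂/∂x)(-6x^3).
- 6 x^{3} - 18 x^{2} - 18 x - 6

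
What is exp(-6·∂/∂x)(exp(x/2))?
e^{\frac{x}{2} - 3}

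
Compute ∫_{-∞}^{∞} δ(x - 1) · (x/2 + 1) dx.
\frac{3}{2}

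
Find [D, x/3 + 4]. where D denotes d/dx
\frac{1}{3}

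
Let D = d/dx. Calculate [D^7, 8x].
56D^{6}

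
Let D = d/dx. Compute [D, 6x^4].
24 x^{3}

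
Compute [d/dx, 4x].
4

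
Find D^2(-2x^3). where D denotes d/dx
- 12 x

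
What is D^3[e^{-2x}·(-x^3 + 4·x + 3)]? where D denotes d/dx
2 \left(4 x^{3} - 18 x^{2} + 2 x + 9\right) e^{- 2 x}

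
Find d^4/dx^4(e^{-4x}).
256 e^{- 4 x}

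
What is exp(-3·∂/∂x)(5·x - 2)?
5 x - 17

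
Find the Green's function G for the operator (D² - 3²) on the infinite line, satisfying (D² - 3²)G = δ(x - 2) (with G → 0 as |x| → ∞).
-\frac{e^{-3|x - 2|}}{6}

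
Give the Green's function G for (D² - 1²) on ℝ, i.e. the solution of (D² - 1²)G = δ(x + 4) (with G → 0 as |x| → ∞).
-\frac{e^{-|x + 4|}}{2}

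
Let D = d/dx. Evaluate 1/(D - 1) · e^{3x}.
\frac{e^{3 x}}{2}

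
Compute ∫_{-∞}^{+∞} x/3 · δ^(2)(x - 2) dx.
0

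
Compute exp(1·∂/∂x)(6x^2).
6 x^{2} + 12 x + 6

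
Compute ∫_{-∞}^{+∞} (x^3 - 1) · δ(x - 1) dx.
0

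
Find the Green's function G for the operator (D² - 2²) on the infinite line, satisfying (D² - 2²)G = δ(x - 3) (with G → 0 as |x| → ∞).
-\frac{e^{-2|x - 3|}}{4}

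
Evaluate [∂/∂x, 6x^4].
24 x^{3}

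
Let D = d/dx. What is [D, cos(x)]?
- \sin{\left(x \right)}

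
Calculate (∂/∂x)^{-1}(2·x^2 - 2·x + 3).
\frac{2 x^{3}}{3} - x^{2} + 3 x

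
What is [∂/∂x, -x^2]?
- 2 x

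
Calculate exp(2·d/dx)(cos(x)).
\cos{\left(x + 2 \right)}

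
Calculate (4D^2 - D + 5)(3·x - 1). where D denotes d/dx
15 x - 8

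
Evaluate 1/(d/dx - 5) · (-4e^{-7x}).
\frac{e^{- 7 x}}{3}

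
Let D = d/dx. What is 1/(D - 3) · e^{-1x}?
- \frac{e^{- x}}{4}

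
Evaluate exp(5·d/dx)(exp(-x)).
e^{- x - 5}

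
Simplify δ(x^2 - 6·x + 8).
\frac{\delta(x - 4) + \delta(x - 2)}{2}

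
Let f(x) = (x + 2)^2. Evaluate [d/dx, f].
2 x + 4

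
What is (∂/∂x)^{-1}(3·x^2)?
x^{3}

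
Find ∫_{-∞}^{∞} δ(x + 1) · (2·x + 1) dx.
-1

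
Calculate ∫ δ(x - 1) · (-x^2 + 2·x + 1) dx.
2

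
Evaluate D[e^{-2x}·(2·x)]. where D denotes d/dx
2 \left(1 - 2 x\right) e^{- 2 x}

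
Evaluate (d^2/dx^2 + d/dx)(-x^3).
3 x \left(- x - 2\right)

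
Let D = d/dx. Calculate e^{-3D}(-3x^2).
- 3 x^{2} + 18 x - 27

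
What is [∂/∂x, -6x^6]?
- 36 x^{5}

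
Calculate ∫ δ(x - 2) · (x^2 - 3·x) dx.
-2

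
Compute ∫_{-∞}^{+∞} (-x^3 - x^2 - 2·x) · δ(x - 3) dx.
-42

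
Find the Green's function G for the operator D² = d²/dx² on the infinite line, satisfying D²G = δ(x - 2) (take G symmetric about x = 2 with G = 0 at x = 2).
\frac{|x - 2|}{2}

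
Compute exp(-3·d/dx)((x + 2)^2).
x^{2} - 2 x + 1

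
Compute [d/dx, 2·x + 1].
2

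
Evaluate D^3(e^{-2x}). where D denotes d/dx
- 8 e^{- 2 x}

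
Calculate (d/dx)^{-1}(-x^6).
- \frac{x^{7}}{7}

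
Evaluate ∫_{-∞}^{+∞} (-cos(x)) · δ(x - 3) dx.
- \cos{\left(3 \right)}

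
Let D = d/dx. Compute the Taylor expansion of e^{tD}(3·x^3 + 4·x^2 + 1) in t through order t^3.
3 t^{3} + t^{2} \left(9 x + 4\right) + t x \left(9 x + 8\right) + 3 x^{3} + 4 x^{2} + 1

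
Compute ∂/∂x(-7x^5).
- 35 x^{4}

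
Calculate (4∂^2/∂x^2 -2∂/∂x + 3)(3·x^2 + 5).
9 x^{2} - 12 x + 39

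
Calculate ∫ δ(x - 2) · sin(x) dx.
\sin{\left(2 \right)}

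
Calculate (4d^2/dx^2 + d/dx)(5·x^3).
15 x \left(x + 8\right)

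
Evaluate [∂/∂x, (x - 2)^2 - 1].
2 x - 4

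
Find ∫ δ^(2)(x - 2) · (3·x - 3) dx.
0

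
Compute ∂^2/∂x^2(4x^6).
120 x^{4}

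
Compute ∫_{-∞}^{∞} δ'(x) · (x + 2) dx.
-1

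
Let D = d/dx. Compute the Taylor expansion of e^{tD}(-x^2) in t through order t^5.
- t^{2} - 2 t x - x^{2}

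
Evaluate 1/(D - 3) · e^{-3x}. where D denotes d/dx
- \frac{e^{- 3 x}}{6}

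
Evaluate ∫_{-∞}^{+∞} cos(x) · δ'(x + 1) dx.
- \sin{\left(1 \right)}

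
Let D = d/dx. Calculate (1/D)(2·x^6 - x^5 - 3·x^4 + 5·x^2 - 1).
\frac{2 x^{7}}{7} - \frac{x^{6}}{6} - \frac{3 x^{5}}{5} + \frac{5 x^{3}}{3} - x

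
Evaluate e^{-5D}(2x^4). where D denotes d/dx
2 x^{4} - 40 x^{3} + 300 x^{2} - 1000 x + 1250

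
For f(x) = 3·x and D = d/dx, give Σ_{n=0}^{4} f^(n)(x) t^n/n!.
3 t + 3 x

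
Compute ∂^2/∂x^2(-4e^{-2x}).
- 16 e^{- 2 x}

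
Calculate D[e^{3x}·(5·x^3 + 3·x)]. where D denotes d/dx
3 \left(5 x^{2} + x \left(5 x^{2} + 3\right) + 1\right) e^{3 x}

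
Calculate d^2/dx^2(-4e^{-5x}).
- 100 e^{- 5 x}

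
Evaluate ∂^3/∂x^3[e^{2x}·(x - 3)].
\left(8 x - 12\right) e^{2 x}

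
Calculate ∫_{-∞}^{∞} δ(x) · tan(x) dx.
0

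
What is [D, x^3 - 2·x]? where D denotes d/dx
3 x^{2} - 2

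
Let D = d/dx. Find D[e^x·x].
\left(x + 1\right) e^{x}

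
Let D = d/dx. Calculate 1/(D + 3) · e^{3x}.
\frac{e^{3 x}}{6}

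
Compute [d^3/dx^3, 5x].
15\frac{d^{2}}{dx^{2}}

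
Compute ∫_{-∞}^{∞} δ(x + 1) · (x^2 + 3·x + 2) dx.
0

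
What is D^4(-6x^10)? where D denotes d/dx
- 30240 x^{6}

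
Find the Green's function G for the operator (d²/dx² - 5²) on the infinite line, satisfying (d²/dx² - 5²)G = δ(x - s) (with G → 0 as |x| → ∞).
-\frac{e^{-5|x-s|}}{10}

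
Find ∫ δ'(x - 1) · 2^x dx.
- \log{\left(4 \right)}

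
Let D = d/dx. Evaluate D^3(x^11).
990 x^{8}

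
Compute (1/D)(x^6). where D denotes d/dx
\frac{x^{7}}{7}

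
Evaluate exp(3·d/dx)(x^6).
x^{6} + 18 x^{5} + 135 x^{4} + 540 x^{3} + 1215 x^{2} + 1458 x + 729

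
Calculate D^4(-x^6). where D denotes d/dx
- 360 x^{2}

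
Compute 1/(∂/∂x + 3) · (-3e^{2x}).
- \frac{3 e^{2 x}}{5}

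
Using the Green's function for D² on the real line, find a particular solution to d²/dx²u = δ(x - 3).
\frac{|x - 3|}{2}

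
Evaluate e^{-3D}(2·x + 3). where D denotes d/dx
2 x - 3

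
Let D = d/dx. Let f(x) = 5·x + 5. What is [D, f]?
5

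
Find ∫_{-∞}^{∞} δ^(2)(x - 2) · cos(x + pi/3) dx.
- \cos{\left(\frac{\pi}{3} + 2 \right)}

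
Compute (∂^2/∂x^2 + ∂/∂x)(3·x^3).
9 x \left(x + 2\right)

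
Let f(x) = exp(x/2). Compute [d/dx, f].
\frac{e^{\frac{x}{2}}}{2}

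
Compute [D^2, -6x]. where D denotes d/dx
-12D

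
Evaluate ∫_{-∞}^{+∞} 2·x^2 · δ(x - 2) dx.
8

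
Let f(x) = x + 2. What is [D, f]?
1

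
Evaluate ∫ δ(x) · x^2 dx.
0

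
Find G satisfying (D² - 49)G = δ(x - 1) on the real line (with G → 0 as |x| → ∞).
-\frac{e^{-7|x - 1|}}{14}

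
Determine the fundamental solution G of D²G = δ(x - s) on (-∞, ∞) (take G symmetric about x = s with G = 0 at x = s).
\frac{|x - s|}{2}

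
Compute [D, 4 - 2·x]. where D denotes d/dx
-2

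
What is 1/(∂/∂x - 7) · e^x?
- \frac{e^{x}}{6}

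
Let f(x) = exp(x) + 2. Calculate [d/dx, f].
e^{x}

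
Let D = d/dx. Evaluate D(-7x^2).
- 14 x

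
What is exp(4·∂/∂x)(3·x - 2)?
3 x + 10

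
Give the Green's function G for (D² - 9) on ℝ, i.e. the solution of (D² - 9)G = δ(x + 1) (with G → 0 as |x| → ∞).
-\frac{e^{-3|x + 1|}}{6}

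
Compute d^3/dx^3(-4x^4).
- 96 x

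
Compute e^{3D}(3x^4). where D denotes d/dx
3 x^{4} + 36 x^{3} + 162 x^{2} + 324 x + 243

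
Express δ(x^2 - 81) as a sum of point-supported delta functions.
\frac{\delta(x - 9) + \delta(x + 9)}{18}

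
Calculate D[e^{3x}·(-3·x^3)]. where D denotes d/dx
9 x^{2} \left(- x - 1\right) e^{3 x}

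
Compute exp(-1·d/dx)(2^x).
2^{x - 1}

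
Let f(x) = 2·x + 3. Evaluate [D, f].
2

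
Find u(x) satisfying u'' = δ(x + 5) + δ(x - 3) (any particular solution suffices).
\frac{|x + 5|}{2} + \frac{|x - 3|}{2}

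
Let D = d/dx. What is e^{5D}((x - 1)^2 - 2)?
x^{2} + 8 x + 14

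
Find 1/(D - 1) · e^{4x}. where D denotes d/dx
\frac{e^{4 x}}{3}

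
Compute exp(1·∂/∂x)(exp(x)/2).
\frac{e^{x + 1}}{2}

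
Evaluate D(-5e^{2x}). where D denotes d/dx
- 10 e^{2 x}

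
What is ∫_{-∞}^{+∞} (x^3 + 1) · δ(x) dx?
1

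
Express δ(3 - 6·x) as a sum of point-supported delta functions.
\frac{\delta(x - 1/2)}{6}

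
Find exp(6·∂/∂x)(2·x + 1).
2 x + 13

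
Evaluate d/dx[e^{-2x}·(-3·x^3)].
x^{2} \left(6 x - 9\right) e^{- 2 x}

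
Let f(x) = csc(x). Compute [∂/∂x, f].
- \cot{\left(x \right)} \csc{\left(x \right)}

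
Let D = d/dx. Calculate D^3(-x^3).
-6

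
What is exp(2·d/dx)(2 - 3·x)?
- 3 x - 4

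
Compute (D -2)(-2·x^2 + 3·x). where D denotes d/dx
4 x^{2} - 10 x + 3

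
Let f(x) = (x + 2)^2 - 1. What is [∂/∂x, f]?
2 x + 4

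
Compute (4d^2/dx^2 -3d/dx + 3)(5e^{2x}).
65 e^{2 x}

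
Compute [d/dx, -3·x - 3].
-3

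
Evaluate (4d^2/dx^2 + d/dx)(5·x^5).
25 x^{3} \left(x + 16\right)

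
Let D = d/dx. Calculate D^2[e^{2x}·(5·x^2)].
\left(20 x^{2} + 40 x + 10\right) e^{2 x}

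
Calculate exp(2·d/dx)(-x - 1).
- x - 3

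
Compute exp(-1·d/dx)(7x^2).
7 x^{2} - 14 x + 7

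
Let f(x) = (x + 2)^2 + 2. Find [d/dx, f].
2 x + 4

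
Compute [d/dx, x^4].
4 x^{3}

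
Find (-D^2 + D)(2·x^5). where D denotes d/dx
10 x^{3} \left(x - 4\right)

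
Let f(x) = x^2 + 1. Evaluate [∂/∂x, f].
2 x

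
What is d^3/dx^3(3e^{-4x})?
- 192 e^{- 4 x}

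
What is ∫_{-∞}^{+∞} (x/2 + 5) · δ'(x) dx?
- \frac{1}{2}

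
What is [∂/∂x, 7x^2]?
14 x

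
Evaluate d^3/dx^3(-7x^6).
- 840 x^{3}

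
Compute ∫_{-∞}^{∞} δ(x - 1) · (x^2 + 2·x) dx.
3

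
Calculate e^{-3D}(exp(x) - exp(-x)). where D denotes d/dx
- e^{3 - x} + e^{x - 3}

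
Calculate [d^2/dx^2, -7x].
-14\frac{d}{dx}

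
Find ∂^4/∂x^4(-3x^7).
- 2520 x^{3}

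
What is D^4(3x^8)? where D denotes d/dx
5040 x^{4}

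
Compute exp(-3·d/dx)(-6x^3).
- 6 x^{3} + 54 x^{2} - 162 x + 162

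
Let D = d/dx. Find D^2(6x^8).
336 x^{6}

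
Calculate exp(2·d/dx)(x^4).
x^{4} + 8 x^{3} + 24 x^{2} + 32 x + 16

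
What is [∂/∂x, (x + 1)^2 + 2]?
2 x + 2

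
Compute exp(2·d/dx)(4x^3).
4 x^{3} + 24 x^{2} + 48 x + 32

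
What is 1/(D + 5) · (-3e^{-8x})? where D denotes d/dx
e^{- 8 x}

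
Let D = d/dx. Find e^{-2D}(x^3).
x^{3} - 6 x^{2} + 12 x - 8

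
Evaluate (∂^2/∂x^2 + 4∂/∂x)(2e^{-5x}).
10 e^{- 5 x}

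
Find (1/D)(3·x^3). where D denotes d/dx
\frac{3 x^{4}}{4}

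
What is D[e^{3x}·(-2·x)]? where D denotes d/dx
\left(- 6 x - 2\right) e^{3 x}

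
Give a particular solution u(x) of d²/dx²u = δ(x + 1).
\frac{|x + 1|}{2}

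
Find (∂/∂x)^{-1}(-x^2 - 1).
- \frac{x^{3}}{3} - x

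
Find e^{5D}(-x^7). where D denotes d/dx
- x^{7} - 35 x^{6} - 525 x^{5} - 4375 x^{4} - 21875 x^{3} - 65625 x^{2} - 109375 x - 78125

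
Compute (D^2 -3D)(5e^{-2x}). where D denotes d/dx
50 e^{- 2 x}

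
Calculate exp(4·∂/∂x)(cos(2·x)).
\cos{\left(2 x + 8 \right)}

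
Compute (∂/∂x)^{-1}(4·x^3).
x^{4}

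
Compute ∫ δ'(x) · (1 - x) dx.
1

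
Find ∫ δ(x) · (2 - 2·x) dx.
2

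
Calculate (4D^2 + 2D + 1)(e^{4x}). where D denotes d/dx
73 e^{4 x}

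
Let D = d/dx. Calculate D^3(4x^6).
480 x^{3}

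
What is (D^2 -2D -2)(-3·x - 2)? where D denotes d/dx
6 x + 10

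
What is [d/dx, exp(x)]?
e^{x}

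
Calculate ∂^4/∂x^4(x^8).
1680 x^{4}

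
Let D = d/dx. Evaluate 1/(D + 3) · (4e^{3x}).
\frac{2 e^{3 x}}{3}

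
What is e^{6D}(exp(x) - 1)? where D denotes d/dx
e^{x + 6} - 1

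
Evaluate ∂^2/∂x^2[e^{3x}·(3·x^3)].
9 x \left(3 x^{2} + 6 x + 2\right) e^{3 x}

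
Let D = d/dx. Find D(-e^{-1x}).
e^{- x}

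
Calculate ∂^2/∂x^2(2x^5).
40 x^{3}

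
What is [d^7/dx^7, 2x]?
14\frac{d^{6}}{dx^{6}}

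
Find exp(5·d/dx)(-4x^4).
- 4 x^{4} - 80 x^{3} - 600 x^{2} - 2000 x - 2500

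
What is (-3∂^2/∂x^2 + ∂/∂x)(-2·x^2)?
12 - 4 x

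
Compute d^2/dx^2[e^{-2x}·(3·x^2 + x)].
2 \left(6 x^{2} - 10 x + 1\right) e^{- 2 x}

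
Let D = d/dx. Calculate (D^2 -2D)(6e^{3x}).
18 e^{3 x}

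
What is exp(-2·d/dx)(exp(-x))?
e^{2 - x}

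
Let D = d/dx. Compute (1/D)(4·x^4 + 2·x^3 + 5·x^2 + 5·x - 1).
\frac{4 x^{5}}{5} + \frac{x^{4}}{2} + \frac{5 x^{3}}{3} + \frac{5 x^{2}}{2} - x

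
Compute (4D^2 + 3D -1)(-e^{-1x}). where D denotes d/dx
0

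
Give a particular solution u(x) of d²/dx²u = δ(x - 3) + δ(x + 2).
\frac{|x - 3|}{2} + \frac{|x + 2|}{2}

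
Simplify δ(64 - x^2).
\frac{\delta(x - 8) + \delta(x + 8)}{16}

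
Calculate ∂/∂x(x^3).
3 x^{2}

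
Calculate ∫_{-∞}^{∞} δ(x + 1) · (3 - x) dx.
4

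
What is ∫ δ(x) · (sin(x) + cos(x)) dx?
1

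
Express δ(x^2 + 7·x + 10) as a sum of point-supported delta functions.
\frac{\delta(x + 2) + \delta(x + 5)}{3}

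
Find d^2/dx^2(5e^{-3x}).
45 e^{- 3 x}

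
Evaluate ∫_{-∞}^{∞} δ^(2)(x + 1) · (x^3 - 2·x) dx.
-6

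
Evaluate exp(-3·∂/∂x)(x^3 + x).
x^{3} - 9 x^{2} + 28 x - 30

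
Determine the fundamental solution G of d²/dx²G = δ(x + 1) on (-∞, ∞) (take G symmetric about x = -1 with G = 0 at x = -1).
\frac{|x + 1|}{2}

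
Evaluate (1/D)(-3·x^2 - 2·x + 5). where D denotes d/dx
- x^{3} - x^{2} + 5 x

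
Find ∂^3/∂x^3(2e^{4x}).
128 e^{4 x}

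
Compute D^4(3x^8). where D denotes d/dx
5040 x^{4}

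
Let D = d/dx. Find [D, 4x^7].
28 x^{6}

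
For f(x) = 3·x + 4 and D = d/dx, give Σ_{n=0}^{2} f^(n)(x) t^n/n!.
3 t + 3 x + 4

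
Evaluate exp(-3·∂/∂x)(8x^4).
8 x^{4} - 96 x^{3} + 432 x^{2} - 864 x + 648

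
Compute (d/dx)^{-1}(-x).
- \frac{x^{2}}{2}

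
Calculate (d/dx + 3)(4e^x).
16 e^{x}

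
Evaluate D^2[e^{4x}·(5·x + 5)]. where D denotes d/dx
\left(80 x + 120\right) e^{4 x}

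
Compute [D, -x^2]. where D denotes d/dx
- 2 x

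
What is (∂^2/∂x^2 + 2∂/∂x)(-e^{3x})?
- 15 e^{3 x}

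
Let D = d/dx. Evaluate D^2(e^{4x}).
16 e^{4 x}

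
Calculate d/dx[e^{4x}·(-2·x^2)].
4 x \left(- 2 x - 1\right) e^{4 x}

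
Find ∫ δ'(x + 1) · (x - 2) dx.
-1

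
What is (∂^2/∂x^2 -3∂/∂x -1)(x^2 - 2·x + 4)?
- x^{2} - 4 x + 4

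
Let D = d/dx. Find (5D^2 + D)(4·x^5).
20 x^{3} \left(x + 20\right)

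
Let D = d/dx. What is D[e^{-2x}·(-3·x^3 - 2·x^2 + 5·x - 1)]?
\left(6 x^{3} - 5 x^{2} - 14 x + 7\right) e^{- 2 x}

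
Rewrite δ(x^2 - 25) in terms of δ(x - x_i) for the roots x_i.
\frac{\delta(x - 5) + \delta(x + 5)}{10}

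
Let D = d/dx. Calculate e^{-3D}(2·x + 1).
2 x - 5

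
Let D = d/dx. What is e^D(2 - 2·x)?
- 2 x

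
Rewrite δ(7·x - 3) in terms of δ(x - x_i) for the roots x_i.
\frac{\delta(x - 3/7)}{7}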